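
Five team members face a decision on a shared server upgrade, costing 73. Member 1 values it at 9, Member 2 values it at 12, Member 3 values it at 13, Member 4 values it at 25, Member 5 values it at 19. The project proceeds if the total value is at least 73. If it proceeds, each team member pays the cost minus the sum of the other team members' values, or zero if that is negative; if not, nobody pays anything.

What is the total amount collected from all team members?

53

Total value 78 ≥ cost 73, so it is built.
Member 1: others sum to 69; max(0, 73 - 69) = 4.
Member 2: others sum to 66; max(0, 73 - 66) = 7.
Member 3: others sum to 65; max(0, 73 - 65) = 8.
Member 4: others sum to 53; max(0, 73 - 53) = 20.
Member 5: others sum to 59; max(0, 73 - 59) = 14.
Total collected = 4 + 7 + 8 + 20 + 14 = 53.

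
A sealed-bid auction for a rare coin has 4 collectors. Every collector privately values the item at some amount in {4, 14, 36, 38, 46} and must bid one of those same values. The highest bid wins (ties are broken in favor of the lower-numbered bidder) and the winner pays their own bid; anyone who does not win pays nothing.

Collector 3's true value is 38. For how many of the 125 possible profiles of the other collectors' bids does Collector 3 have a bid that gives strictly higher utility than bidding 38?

Others bid (4, 4, 4): truth gives 0; bid 14 gives 24 > 0. Violating.
Others bid (4, 4, 14): truth gives 0; bid 14 gives 24 > 0. Violating.
Others bid (4, 4, 36): truth gives 0; bid 36 gives 2 > 0. Violating.
Others bid (4, 14, 4): truth gives 0; bid 36 gives 2 > 0. Violating.
Others bid (4, 4, 38): truth gives 0; no alternative beats it.
Others bid (4, 4, 46): truth gives 0; no alternative beats it.
(Checking all 125 profiles: 12 have a profitable deviation, 113 do not.)

12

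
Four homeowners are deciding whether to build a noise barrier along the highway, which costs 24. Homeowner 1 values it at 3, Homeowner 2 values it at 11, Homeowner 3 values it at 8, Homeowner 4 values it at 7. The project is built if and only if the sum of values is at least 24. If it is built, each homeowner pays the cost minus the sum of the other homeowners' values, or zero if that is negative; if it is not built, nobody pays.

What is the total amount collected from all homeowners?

11

Total value 29 ≥ cost 24, so it is built.
Homeowner 1: others sum to 26; max(0, 24 - 26) = 0.
Homeowner 2: others sum to 18; max(0, 24 - 18) = 6.
Homeowner 3: others sum to 21; max(0, 24 - 21) = 3.
Homeowner 4: others sum to 22; max(0, 24 - 22) = 2.
Total collected = 0 + 6 + 3 + 2 = 11.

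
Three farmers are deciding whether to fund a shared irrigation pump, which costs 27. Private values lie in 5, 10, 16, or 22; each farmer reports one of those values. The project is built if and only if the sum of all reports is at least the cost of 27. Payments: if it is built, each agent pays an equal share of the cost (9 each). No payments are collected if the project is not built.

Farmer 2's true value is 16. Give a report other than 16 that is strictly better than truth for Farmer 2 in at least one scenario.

22

Suppose Farmer 1 reports 5 and Farmer 3 reports 5.
Report 16: project not built, utility 0.
Report 22: project built, pays 9, utility 16 - 9 = 7.
So reporting 22 beats truth here (7 > 0).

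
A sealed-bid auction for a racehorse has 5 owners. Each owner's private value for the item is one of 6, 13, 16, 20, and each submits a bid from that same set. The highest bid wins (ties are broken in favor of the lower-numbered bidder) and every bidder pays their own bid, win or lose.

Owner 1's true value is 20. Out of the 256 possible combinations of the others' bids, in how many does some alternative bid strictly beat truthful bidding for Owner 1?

Others bid (6, 6, 6, 6): truth gives 0; bid 6 gives 14 > 0. Violating.
Others bid (6, 6, 6, 13): truth gives 0; bid 13 gives 7 > 0. Violating.
Others bid (6, 6, 6, 16): truth gives 0; bid 16 gives 4 > 0. Violating.
Others bid (6, 6, 13, 6): truth gives 0; bid 13 gives 7 > 0. Violating.
Others bid (6, 6, 6, 20): truth gives 0; no alternative beats it.
Others bid (6, 6, 13, 20): truth gives 0; no alternative beats it.
(Checking all 256 profiles: 81 have a profitable deviation, 175 do not.)

81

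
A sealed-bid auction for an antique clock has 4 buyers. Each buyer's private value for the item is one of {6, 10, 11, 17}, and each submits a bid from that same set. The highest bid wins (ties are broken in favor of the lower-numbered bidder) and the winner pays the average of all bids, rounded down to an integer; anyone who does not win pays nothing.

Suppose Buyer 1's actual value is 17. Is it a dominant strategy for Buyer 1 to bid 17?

No

Consider the case where Buyer 2 bids 6, Buyer 3 bids 6 and Buyer 4 bids 6.
Truthful bid 17: wins, pays 8, utility 17 - 8 = 9.
Bid 6 instead: wins, pays 6, utility 17 - 6 = 11.
Since 11 > 9, bidding 6 is strictly better here, so truthful bidding is not dominant.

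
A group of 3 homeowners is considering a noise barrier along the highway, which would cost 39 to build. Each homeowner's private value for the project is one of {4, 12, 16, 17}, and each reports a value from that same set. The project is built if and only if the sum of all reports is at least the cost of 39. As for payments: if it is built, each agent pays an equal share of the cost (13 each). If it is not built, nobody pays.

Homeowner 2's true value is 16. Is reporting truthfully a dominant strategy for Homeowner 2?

Check each profile of the others' reports and compare truth against every alternative report.
Others report (12, 12): truth gives 3, best alternative gives 3.
Others report (12, 16): truth gives 3, best alternative gives 3.
Others report (12, 17): truth gives 3, best alternative gives 3.
Others report (16, 12): truth gives 3, best alternative gives 3.
Others report (16, 16): truth gives 3, best alternative gives 3.
Others report (16, 17): truth gives 3, best alternative gives 3.
(Remaining 10 profiles checked similarly; truth is weakly best in each.)
In every case the truthful report is at least as good as any alternative, so it is a dominant strategy.

Yes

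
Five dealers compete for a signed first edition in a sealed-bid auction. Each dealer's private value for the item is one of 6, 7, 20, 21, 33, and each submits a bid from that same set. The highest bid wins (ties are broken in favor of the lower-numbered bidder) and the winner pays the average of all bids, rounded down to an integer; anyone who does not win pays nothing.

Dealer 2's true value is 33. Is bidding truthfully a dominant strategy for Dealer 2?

Consider the case where Dealer 1 bids 6, Dealer 3 bids 6, Dealer 4 bids 6 and Dealer 5 bids 6.
Truthful bid 33: wins, pays 11, utility 33 - 11 = 22.
Bid 7 instead: wins, pays 6, utility 33 - 6 = 27.
Since 27 > 22, bidding 7 is strictly better here, so truthful bidding is not dominant.

No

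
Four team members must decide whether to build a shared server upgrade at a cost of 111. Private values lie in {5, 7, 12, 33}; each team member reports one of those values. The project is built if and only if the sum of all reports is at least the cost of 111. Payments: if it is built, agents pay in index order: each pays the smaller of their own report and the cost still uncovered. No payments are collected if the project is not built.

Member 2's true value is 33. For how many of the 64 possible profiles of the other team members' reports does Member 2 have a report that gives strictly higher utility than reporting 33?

1

Others report (33, 33, 33): truth gives 0; report 12 gives 21 > 0. Violating.
Others report (5, 5, 5): truth gives 0; no alternative beats it.
Others report (5, 5, 7): truth gives 0; no alternative beats it.
(Checking all 64 profiles: 1 has a profitable deviation, 63 do not.)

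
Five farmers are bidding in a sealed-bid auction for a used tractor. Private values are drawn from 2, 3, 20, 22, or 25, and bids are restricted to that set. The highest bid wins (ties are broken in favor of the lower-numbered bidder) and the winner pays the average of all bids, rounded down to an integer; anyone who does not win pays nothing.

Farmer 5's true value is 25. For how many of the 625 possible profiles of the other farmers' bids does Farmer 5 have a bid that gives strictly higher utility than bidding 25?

55

Others bid (2, 2, 2, 2): truth gives 19; bid 3 gives 23 > 19. Violating.
Others bid (2, 2, 2, 3): truth gives 19; bid 20 gives 20 > 19. Violating.
Others bid (2, 2, 2, 20): truth gives 15; bid 22 gives 16 > 15. Violating.
Others bid (2, 2, 3, 2): truth gives 19; bid 20 gives 20 > 19. Violating.
Others bid (2, 2, 2, 22): truth gives 15; no alternative beats it.
Others bid (2, 2, 2, 25): truth gives 0; no alternative beats it.
(Checking all 625 profiles: 55 have a profitable deviation, 570 do not.)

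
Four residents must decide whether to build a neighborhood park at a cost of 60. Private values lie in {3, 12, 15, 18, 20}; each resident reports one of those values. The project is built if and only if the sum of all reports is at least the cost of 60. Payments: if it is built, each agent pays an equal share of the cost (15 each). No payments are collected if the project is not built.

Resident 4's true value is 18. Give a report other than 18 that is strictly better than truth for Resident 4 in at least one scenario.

Suppose Resident 1 reports 3, Resident 2 reports 18 and Resident 3 reports 20.
Report 18: project not built, utility 0.
Report 20: project built, pays 15, utility 18 - 15 = 3.
So reporting 20 beats truth here (3 > 0).

20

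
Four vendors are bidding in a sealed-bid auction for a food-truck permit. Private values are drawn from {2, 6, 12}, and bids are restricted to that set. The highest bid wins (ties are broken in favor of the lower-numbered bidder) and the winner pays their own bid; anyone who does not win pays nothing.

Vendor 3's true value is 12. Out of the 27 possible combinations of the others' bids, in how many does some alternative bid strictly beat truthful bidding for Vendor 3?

Others bid (2, 2, 2): truth gives 0; bid 6 gives 6 > 0. Violating.
Others bid (2, 2, 6): truth gives 0; bid 6 gives 6 > 0. Violating.
Others bid (2, 2, 12): truth gives 0; no alternative beats it.
Others bid (2, 6, 2): truth gives 0; no alternative beats it.
(Checking all 27 profiles: 2 have a profitable deviation, 25 do not.)

2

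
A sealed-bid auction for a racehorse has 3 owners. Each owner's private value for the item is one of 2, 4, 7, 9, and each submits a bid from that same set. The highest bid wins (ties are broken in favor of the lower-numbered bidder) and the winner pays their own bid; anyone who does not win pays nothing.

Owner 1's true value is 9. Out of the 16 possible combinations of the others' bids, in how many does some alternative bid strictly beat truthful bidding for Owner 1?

9

Others bid (2, 2): truth gives 0; bid 2 gives 7 > 0. Violating.
Others bid (2, 4): truth gives 0; bid 4 gives 5 > 0. Violating.
Others bid (2, 7): truth gives 0; bid 7 gives 2 > 0. Violating.
Others bid (4, 2): truth gives 0; bid 4 gives 5 > 0. Violating.
Others bid (2, 9): truth gives 0; no alternative beats it.
Others bid (4, 9): truth gives 0; no alternative beats it.
(Checking all 16 profiles: 9 have a profitable deviation, 7 do not.)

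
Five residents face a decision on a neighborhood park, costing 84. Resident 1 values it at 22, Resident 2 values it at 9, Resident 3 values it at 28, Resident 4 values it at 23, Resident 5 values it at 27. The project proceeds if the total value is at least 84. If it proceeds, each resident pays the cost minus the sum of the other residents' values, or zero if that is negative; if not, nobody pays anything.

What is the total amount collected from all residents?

5

Total value 109 ≥ cost 84, so it is built.
Resident 1: others sum to 87; max(0, 84 - 87) = 0.
Resident 2: others sum to 100; max(0, 84 - 100) = 0.
Resident 3: others sum to 81; max(0, 84 - 81) = 3.
Resident 4: others sum to 86; max(0, 84 - 86) = 0.
Resident 5: others sum to 82; max(0, 84 - 82) = 2.
Total collected = 0 + 0 + 3 + 0 + 2 = 5.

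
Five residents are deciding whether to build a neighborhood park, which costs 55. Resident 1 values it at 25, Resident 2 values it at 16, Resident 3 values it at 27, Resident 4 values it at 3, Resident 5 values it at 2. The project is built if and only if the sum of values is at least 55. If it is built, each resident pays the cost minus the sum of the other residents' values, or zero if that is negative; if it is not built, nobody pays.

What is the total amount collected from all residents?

Total value 73 ≥ cost 55, so it is built.
Resident 1: others sum to 48; max(0, 55 - 48) = 7.
Resident 2: others sum to 57; max(0, 55 - 57) = 0.
Resident 3: others sum to 46; max(0, 55 - 46) = 9.
Resident 4: others sum to 70; max(0, 55 - 70) = 0.
Resident 5: others sum to 71; max(0, 55 - 71) = 0.
Total collected = 7 + 0 + 9 + 0 + 0 = 16.

16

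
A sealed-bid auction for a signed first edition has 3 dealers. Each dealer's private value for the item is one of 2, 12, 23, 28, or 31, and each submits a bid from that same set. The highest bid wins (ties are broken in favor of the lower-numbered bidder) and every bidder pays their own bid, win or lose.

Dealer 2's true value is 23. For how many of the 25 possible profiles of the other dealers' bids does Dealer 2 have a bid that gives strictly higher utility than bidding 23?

Others bid (2, 2): truth gives 0; bid 12 gives 11 > 0. Violating.
Others bid (2, 12): truth gives 0; bid 12 gives 11 > 0. Violating.
Others bid (2, 28): truth gives -23; bid 2 gives -2 > -23. Violating.
Others bid (2, 31): truth gives -23; bid 2 gives -2 > -23. Violating.
Others bid (2, 23): truth gives 0; no alternative beats it.
Others bid (12, 2): truth gives 0; no alternative beats it.
(Checking all 25 profiles: 21 have a profitable deviation, 4 do not.)

21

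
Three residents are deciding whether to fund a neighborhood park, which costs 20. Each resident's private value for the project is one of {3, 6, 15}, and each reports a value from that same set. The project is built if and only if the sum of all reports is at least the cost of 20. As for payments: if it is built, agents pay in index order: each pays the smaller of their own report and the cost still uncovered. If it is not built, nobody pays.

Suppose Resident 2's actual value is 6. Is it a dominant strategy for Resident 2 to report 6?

No

Consider the case where Resident 1 reports 3 and Resident 3 reports 15.
Truthful report 6: project built, pays 6, utility 6 - 6 = 0.
Report 3 instead: project built, pays 3, utility 6 - 3 = 3.
Since 3 > 0, reporting 3 is strictly better here, so truthful reporting is not dominant.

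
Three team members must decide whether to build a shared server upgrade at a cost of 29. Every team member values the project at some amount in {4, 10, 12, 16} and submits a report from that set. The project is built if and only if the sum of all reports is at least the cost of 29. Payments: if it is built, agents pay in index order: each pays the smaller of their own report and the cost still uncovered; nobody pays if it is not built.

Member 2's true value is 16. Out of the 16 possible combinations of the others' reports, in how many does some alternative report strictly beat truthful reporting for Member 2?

11

Others report (4, 16): truth gives 0; report 10 gives 6 > 0. Violating.
Others report (10, 10): truth gives 0; report 10 gives 6 > 0. Violating.
Others report (10, 12): truth gives 0; report 10 gives 6 > 0. Violating.
Others report (10, 16): truth gives 0; report 4 gives 12 > 0. Violating.
Others report (4, 4): truth gives 0; no alternative beats it.
Others report (4, 10): truth gives 0; no alternative beats it.
(Checking all 16 profiles: 11 have a profitable deviation, 5 do not.)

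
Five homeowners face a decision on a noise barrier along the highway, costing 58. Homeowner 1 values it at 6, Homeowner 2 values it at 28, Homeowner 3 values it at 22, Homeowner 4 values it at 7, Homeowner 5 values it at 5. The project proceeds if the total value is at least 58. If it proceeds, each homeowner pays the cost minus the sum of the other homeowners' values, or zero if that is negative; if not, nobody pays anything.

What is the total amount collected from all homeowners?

30

Total value 68 ≥ cost 58, so it is built.
Homeowner 1: others sum to 62; max(0, 58 - 62) = 0.
Homeowner 2: others sum to 40; max(0, 58 - 40) = 18.
Homeowner 3: others sum to 46; max(0, 58 - 46) = 12.
Homeowner 4: others sum to 61; max(0, 58 - 61) = 0.
Homeowner 5: others sum to 63; max(0, 58 - 63) = 0.
Total collected = 0 + 18 + 12 + 0 + 0 = 30.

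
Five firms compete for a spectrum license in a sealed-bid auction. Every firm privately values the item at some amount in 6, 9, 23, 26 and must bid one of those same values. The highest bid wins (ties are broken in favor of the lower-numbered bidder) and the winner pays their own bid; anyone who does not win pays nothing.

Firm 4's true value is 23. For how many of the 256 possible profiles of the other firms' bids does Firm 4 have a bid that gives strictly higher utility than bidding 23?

2

Others bid (6, 6, 6, 6): truth gives 0; bid 9 gives 14 > 0. Violating.
Others bid (6, 6, 6, 9): truth gives 0; bid 9 gives 14 > 0. Violating.
Others bid (6, 6, 6, 23): truth gives 0; no alternative beats it.
Others bid (6, 6, 6, 26): truth gives 0; no alternative beats it.
(Checking all 256 profiles: 2 have a profitable deviation, 254 do not.)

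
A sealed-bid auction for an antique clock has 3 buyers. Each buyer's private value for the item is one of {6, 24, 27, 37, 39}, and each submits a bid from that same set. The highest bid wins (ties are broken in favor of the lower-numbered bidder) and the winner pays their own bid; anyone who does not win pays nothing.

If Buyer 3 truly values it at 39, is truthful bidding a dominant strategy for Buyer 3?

Consider the case where Buyer 1 bids 6 and Buyer 2 bids 6.
Truthful bid 39: wins, pays 39, utility 39 - 39 = 0.
Bid 24 instead: wins, pays 24, utility 39 - 24 = 15.
Since 15 > 0, bidding 24 is strictly better here, so truthful bidding is not dominant.

No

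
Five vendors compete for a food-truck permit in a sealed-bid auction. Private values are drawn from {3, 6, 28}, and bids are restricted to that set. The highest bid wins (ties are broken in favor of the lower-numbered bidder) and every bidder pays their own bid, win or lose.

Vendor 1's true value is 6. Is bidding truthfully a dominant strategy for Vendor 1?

No

Consider the case where Vendor 2 bids 3, Vendor 3 bids 3, Vendor 4 bids 3 and Vendor 5 bids 3.
Truthful bid 6: wins, pays 6, utility 6 - 6 = 0.
Bid 3 instead: wins, pays 3, utility 6 - 3 = 3.
Since 3 > 0, bidding 3 is strictly better here, so truthful bidding is not dominant.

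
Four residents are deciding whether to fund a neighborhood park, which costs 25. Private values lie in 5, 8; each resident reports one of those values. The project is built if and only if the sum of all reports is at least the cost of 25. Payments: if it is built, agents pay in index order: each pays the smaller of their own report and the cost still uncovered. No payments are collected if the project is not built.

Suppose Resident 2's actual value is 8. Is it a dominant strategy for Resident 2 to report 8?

No

Consider the case where Resident 1 reports 5, Resident 3 reports 8 and Resident 4 reports 8.
Truthful report 8: project built, pays 8, utility 8 - 8 = 0.
Report 5 instead: project built, pays 5, utility 8 - 5 = 3.
Since 3 > 0, reporting 5 is strictly better here, so truthful reporting is not dominant.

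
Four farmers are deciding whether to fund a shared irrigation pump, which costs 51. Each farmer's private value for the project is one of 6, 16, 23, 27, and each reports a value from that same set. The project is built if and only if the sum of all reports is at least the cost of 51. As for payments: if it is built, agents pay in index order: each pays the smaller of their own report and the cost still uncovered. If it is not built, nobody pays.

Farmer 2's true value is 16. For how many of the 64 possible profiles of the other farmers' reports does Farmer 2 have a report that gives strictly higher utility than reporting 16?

51

Others report (6, 16, 23): truth gives 0; report 6 gives 10 > 0. Violating.
Others report (6, 16, 27): truth gives 0; report 6 gives 10 > 0. Violating.
Others report (6, 23, 16): truth gives 0; report 6 gives 10 > 0. Violating.
Others report (6, 23, 23): truth gives 0; report 6 gives 10 > 0. Violating.
Others report (6, 6, 6): truth gives 0; no alternative beats it.
Others report (6, 6, 16): truth gives 0; no alternative beats it.
(Checking all 64 profiles: 51 have a profitable deviation, 13 do not.)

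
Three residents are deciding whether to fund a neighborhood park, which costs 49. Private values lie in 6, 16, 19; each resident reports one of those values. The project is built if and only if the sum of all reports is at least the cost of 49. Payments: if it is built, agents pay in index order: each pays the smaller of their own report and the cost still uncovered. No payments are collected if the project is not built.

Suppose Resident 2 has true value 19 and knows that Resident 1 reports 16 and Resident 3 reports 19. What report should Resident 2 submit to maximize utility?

16

Report 6: project not built, utility 0.
Report 16: project built, pays 16, utility 19 - 16 = 3.
Report 19: project built, pays 19, utility 19 - 19 = 0.
The best choice is 16 with utility 3.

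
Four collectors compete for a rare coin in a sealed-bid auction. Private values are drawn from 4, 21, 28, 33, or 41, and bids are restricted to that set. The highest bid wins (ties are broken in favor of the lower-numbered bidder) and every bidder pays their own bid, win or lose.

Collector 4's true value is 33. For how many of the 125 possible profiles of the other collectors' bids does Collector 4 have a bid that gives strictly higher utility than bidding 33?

Others bid (4, 4, 4): truth gives 0; bid 21 gives 12 > 0. Violating.
Others bid (4, 4, 21): truth gives 0; bid 28 gives 5 > 0. Violating.
Others bid (4, 4, 33): truth gives -33; bid 4 gives -4 > -33. Violating.
Others bid (4, 4, 41): truth gives -33; bid 4 gives -4 > -33. Violating.
Others bid (4, 4, 28): truth gives 0; no alternative beats it.
Others bid (4, 21, 28): truth gives 0; no alternative beats it.
(Checking all 125 profiles: 106 have a profitable deviation, 19 do not.)

106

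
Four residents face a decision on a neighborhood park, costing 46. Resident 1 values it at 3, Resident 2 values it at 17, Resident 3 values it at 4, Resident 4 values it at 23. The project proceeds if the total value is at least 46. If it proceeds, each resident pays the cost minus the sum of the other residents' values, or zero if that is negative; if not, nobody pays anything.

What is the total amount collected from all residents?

43

Total value 47 ≥ cost 46, so it is built.
Resident 1: others sum to 44; max(0, 46 - 44) = 2.
Resident 2: others sum to 30; max(0, 46 - 30) = 16.
Resident 3: others sum to 43; max(0, 46 - 43) = 3.
Resident 4: others sum to 24; max(0, 46 - 24) = 22.
Total collected = 2 + 16 + 3 + 22 = 43.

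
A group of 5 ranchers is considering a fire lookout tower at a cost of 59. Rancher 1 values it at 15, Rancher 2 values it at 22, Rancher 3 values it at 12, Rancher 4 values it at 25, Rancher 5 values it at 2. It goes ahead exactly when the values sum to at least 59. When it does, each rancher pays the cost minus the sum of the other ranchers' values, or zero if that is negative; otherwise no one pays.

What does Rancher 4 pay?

Total value 76 ≥ cost 59, so the project is built.
The other ranchers' values sum to 51.
Cost minus that sum is 59 - 51 = 8.

8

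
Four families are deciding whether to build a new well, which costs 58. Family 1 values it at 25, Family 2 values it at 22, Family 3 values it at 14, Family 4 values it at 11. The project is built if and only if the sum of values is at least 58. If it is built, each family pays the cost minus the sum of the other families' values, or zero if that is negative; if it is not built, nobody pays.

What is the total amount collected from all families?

Total value 72 ≥ cost 58, so it is built.
Family 1: others sum to 47; max(0, 58 - 47) = 11.
Family 2: others sum to 50; max(0, 58 - 50) = 8.
Family 3: others sum to 58; max(0, 58 - 58) = 0.
Family 4: others sum to 61; max(0, 58 - 61) = 0.
Total collected = 11 + 8 + 0 + 0 = 19.

19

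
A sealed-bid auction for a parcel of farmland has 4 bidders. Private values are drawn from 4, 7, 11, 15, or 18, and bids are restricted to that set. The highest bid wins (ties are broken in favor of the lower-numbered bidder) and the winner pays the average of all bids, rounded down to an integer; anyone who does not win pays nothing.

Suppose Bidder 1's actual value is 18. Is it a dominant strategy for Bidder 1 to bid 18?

Consider the case where Bidder 2 bids 4, Bidder 3 bids 4 and Bidder 4 bids 4.
Truthful bid 18: wins, pays 7, utility 18 - 7 = 11.
Bid 4 instead: wins, pays 4, utility 18 - 4 = 14.
Since 14 > 11, bidding 4 is strictly better here, so truthful bidding is not dominant.

No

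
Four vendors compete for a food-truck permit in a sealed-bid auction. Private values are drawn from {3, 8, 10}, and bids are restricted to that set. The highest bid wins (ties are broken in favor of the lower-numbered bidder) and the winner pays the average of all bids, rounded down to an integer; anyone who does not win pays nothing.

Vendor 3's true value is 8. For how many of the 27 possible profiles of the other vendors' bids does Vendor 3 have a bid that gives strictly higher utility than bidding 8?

8

Others bid (3, 3, 10): truth gives 0; bid 10 gives 2 > 0. Violating.
Others bid (3, 8, 3): truth gives 0; bid 10 gives 2 > 0. Violating.
Others bid (3, 8, 8): truth gives 0; bid 10 gives 1 > 0. Violating.
Others bid (3, 8, 10): truth gives 0; bid 10 gives 1 > 0. Violating.
Others bid (3, 3, 3): truth gives 4; no alternative beats it.
Others bid (3, 3, 8): truth gives 3; no alternative beats it.
(Checking all 27 profiles: 8 have a profitable deviation, 19 do not.)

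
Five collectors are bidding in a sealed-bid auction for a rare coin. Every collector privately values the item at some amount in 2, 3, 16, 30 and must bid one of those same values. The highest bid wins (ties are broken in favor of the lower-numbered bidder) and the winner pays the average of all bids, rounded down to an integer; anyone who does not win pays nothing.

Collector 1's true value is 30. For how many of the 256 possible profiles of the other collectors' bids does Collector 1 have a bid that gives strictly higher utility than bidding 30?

81

Others bid (2, 2, 2, 2): truth gives 23; bid 2 gives 28 > 23. Violating.
Others bid (2, 2, 2, 3): truth gives 23; bid 3 gives 28 > 23. Violating.
Others bid (2, 2, 2, 16): truth gives 20; bid 16 gives 23 > 20. Violating.
Others bid (2, 2, 3, 2): truth gives 23; bid 3 gives 28 > 23. Violating.
Others bid (2, 2, 2, 30): truth gives 17; no alternative beats it.
Others bid (2, 2, 3, 30): truth gives 17; no alternative beats it.
(Checking all 256 profiles: 81 have a profitable deviation, 175 do not.)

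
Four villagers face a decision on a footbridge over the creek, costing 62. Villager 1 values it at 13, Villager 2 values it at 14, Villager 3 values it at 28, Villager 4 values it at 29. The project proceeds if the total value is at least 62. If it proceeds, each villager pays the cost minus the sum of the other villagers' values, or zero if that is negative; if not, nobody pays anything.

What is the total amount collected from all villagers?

13

Total value 84 ≥ cost 62, so it is built.
Villager 1: others sum to 71; max(0, 62 - 71) = 0.
Villager 2: others sum to 70; max(0, 62 - 70) = 0.
Villager 3: others sum to 56; max(0, 62 - 56) = 6.
Villager 4: others sum to 55; max(0, 62 - 55) = 7.
Total collected = 0 + 0 + 6 + 7 = 13.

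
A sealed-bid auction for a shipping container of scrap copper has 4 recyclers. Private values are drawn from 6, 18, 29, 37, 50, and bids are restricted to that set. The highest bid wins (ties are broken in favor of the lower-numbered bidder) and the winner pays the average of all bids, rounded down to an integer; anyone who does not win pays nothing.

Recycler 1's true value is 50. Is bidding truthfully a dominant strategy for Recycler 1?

No

Consider the case where Recycler 2 bids 6, Recycler 3 bids 6 and Recycler 4 bids 6.
Truthful bid 50: wins, pays 17, utility 50 - 17 = 33.
Bid 6 instead: wins, pays 6, utility 50 - 6 = 44.
Since 44 > 33, bidding 6 is strictly better here, so truthful bidding is not dominant.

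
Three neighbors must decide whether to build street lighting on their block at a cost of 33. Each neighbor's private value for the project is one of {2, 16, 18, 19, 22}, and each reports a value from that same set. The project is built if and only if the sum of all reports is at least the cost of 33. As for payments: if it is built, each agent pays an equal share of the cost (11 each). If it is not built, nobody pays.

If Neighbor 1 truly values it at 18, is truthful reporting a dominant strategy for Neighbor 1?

Check each profile of the others' reports and compare truth against every alternative report.
Others report (2, 16): truth gives 7, best alternative gives 7.
Others report (2, 18): truth gives 7, best alternative gives 7.
Others report (2, 19): truth gives 7, best alternative gives 7.
Others report (2, 22): truth gives 7, best alternative gives 7.
Others report (16, 2): truth gives 7, best alternative gives 7.
Others report (16, 16): truth gives 7, best alternative gives 7.
(Remaining 19 profiles checked similarly; truth is weakly best in each.)
In every case the truthful report is at least as good as any alternative, so it is a dominant strategy.

Yes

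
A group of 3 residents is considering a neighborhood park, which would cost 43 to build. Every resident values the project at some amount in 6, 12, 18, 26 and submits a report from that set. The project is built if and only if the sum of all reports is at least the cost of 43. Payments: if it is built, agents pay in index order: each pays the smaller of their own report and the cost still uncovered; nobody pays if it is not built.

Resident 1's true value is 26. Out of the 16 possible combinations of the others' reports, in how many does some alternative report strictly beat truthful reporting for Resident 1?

Others report (6, 26): truth gives 0; report 12 gives 14 > 0. Violating.
Others report (12, 18): truth gives 0; report 18 gives 8 > 0. Violating.
Others report (12, 26): truth gives 0; report 6 gives 20 > 0. Violating.
Others report (18, 12): truth gives 0; report 18 gives 8 > 0. Violating.
Others report (6, 6): truth gives 0; no alternative beats it.
Others report (6, 12): truth gives 0; no alternative beats it.
(Checking all 16 profiles: 10 have a profitable deviation, 6 do not.)

10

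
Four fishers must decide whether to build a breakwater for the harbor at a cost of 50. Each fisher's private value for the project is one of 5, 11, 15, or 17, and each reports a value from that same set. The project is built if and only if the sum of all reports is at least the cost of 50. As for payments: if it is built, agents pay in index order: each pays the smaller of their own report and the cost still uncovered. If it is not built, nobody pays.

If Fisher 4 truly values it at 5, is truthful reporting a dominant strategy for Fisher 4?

Check each profile of the others' reports and compare truth against every alternative report.
Others report (5, 17, 17): truth gives 0, best alternative gives -6.
Others report (11, 11, 17): truth gives 0, best alternative gives -6.
Others report (11, 17, 11): truth gives 0, best alternative gives -6.
Others report (17, 5, 17): truth gives 0, best alternative gives -6.
Others report (17, 11, 11): truth gives 0, best alternative gives -6.
Others report (17, 17, 5): truth gives 0, best alternative gives -6.
(Remaining 58 profiles checked similarly; truth is weakly best in each.)
In every case the truthful report is at least as good as any alternative, so it is a dominant strategy.

Yes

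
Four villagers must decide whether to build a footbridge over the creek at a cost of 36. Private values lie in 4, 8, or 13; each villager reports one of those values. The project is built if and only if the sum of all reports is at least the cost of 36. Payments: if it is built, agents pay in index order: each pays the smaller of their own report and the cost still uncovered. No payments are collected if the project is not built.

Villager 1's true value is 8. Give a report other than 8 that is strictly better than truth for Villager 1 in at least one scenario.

4

Suppose Villager 2 reports 8, Villager 3 reports 13 and Villager 4 reports 13.
Report 8: project built, pays 8, utility 8 - 8 = 0.
Report 4: project built, pays 4, utility 8 - 4 = 4.
So reporting 4 beats truth here (4 > 0).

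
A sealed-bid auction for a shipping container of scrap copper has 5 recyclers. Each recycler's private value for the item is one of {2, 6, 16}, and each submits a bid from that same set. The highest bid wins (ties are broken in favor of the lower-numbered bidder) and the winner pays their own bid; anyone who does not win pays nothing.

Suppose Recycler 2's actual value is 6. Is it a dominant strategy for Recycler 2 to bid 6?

Yes

Check each profile of the others' bids and compare truth against every alternative bid.
Others bid (2, 2, 2, 2): truth gives 0, best alternative gives 0.
Others bid (2, 2, 2, 6): truth gives 0, best alternative gives 0.
Others bid (2, 2, 2, 16): truth gives 0, best alternative gives 0.
Others bid (2, 2, 6, 2): truth gives 0, best alternative gives 0.
Others bid (2, 2, 6, 6): truth gives 0, best alternative gives 0.
Others bid (2, 2, 6, 16): truth gives 0, best alternative gives 0.
(Remaining 75 profiles checked similarly; truth is weakly best in each.)
In every case the truthful bid is at least as good as any alternative, so it is a dominant strategy.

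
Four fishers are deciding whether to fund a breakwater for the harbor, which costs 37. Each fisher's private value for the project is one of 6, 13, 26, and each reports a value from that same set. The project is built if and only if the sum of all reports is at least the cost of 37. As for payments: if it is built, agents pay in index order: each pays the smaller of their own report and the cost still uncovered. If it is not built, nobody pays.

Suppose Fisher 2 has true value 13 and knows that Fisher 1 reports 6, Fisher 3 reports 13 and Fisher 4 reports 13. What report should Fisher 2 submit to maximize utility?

6

Report 6: project built, pays 6, utility 13 - 6 = 7.
Report 13: project built, pays 13, utility 13 - 13 = 0.
Report 26: project built, pays 26, utility 13 - 26 = -13.
The best choice is 6 with utility 7.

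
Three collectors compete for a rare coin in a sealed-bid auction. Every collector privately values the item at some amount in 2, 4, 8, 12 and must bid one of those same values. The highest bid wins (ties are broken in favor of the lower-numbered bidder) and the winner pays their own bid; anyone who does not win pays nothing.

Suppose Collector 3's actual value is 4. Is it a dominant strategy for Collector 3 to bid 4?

Check each profile of the others' bids and compare truth against every alternative bid.
Others bid (2, 2): truth gives 0, best alternative gives 0.
Others bid (2, 4): truth gives 0, best alternative gives 0.
Others bid (2, 8): truth gives 0, best alternative gives 0.
Others bid (2, 12): truth gives 0, best alternative gives 0.
Others bid (4, 2): truth gives 0, best alternative gives 0.
Others bid (4, 4): truth gives 0, best alternative gives 0.
(Remaining 10 profiles checked similarly; truth is weakly best in each.)
In every case the truthful bid is at least as good as any alternative, so it is a dominant strategy.

Yes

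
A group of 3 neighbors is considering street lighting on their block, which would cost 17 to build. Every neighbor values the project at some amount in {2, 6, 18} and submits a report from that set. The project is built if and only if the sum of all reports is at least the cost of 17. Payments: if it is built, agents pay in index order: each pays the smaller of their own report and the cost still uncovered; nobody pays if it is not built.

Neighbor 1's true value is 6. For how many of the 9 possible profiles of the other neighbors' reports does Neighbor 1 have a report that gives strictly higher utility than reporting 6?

5

Others report (2, 18): truth gives 0; report 2 gives 4 > 0. Violating.
Others report (6, 18): truth gives 0; report 2 gives 4 > 0. Violating.
Others report (18, 2): truth gives 0; report 2 gives 4 > 0. Violating.
Others report (18, 6): truth gives 0; report 2 gives 4 > 0. Violating.
Others report (2, 2): truth gives 0; no alternative beats it.
Others report (2, 6): truth gives 0; no alternative beats it.
(Checking all 9 profiles: 5 have a profitable deviation, 4 do not.)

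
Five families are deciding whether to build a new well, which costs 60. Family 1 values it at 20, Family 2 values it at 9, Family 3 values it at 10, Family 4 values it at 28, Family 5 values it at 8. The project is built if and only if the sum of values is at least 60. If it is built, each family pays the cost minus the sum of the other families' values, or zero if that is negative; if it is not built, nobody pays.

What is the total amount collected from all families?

18

Total value 75 ≥ cost 60, so it is built.
Family 1: others sum to 55; max(0, 60 - 55) = 5.
Family 2: others sum to 66; max(0, 60 - 66) = 0.
Family 3: others sum to 65; max(0, 60 - 65) = 0.
Family 4: others sum to 47; max(0, 60 - 47) = 13.
Family 5: others sum to 67; max(0, 60 - 67) = 0.
Total collected = 5 + 0 + 0 + 13 + 0 = 18.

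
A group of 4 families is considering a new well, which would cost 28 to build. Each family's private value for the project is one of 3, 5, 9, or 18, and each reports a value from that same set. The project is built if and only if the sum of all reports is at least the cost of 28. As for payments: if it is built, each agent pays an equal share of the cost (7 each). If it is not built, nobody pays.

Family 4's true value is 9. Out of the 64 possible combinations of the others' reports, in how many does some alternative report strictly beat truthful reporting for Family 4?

Others report (3, 3, 5): truth gives 0; report 18 gives 2 > 0. Violating.
Others report (3, 3, 9): truth gives 0; report 18 gives 2 > 0. Violating.
Others report (3, 5, 3): truth gives 0; report 18 gives 2 > 0. Violating.
Others report (3, 5, 5): truth gives 0; report 18 gives 2 > 0. Violating.
Others report (3, 3, 3): truth gives 0; no alternative beats it.
Others report (3, 3, 18): truth gives 2; no alternative beats it.
(Checking all 64 profiles: 16 have a profitable deviation, 48 do not.)

16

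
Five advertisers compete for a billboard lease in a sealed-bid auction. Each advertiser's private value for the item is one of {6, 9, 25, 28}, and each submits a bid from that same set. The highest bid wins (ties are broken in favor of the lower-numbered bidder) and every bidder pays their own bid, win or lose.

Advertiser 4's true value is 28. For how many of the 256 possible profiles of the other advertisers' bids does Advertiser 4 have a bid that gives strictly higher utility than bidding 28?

Others bid (6, 6, 6, 6): truth gives 0; bid 9 gives 19 > 0. Violating.
Others bid (6, 6, 6, 9): truth gives 0; bid 9 gives 19 > 0. Violating.
Others bid (6, 6, 6, 25): truth gives 0; bid 25 gives 3 > 0. Violating.
Others bid (6, 6, 9, 6): truth gives 0; bid 25 gives 3 > 0. Violating.
Others bid (6, 6, 6, 28): truth gives 0; no alternative beats it.
Others bid (6, 6, 9, 28): truth gives 0; no alternative beats it.
(Checking all 256 profiles: 172 have a profitable deviation, 84 do not.)

172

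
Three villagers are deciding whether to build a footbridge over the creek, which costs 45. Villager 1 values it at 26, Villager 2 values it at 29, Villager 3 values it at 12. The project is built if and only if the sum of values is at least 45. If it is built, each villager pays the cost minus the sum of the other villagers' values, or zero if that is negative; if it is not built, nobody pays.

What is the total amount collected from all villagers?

11

Total value 67 ≥ cost 45, so it is built.
Villager 1: others sum to 41; max(0, 45 - 41) = 4.
Villager 2: others sum to 38; max(0, 45 - 38) = 7.
Villager 3: others sum to 55; max(0, 45 - 55) = 0.
Total collected = 4 + 7 + 0 = 11.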